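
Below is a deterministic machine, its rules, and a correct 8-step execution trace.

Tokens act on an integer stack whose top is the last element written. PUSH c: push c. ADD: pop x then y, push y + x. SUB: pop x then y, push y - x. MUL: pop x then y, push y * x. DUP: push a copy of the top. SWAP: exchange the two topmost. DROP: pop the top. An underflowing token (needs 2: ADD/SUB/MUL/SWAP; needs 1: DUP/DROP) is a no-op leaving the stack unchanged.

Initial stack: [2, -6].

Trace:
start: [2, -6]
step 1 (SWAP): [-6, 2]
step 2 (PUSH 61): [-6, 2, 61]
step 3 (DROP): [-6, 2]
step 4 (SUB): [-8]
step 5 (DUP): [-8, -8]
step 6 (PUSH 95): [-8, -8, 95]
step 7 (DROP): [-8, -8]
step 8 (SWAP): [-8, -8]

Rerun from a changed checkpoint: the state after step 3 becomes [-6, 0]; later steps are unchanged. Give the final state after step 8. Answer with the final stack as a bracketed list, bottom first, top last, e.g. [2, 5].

state after step 3 := [-6, 0]
step 4 (SUB): [-6]
step 5 (DUP): [-6, -6]
step 6 (PUSH 95): [-6, -6, 95]
step 7 (DROP): [-6, -6]
step 8 (SWAP): [-6, -6]

[-6, -6]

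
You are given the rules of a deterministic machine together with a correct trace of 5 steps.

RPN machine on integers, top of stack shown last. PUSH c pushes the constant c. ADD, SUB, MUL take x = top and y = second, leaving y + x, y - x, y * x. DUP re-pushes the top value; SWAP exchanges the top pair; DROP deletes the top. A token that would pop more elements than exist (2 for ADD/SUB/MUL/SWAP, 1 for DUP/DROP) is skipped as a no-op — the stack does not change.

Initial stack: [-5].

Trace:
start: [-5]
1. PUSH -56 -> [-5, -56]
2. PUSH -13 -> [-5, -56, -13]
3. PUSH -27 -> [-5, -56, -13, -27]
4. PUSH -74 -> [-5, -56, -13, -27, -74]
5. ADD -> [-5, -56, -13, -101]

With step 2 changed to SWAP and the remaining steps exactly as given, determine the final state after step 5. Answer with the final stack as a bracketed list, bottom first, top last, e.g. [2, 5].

[-56, -5, -101]

(re-executing from step 2 with the substitution; state before step 2: [-5, -56])
2. SWAP -> [-56, -5]
3. PUSH -27 -> [-56, -5, -27]
4. PUSH -74 -> [-56, -5, -27, -74]
5. ADD -> [-56, -5, -101]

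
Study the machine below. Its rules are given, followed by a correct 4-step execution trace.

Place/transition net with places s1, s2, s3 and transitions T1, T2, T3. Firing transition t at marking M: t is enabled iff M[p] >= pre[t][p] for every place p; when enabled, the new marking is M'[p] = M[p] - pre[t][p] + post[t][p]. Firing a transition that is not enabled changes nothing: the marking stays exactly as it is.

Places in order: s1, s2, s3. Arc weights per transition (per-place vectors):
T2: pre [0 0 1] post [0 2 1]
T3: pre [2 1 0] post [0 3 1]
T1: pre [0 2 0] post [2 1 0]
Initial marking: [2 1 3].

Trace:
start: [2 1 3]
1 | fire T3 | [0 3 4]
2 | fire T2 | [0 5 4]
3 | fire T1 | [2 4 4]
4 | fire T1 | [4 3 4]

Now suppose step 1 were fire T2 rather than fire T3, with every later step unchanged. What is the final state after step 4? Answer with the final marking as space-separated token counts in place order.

6 3 3

(re-executing from step 1 with the substitution; state before step 1: [2 1 3])
1 | fire T2 | [2 3 3]
2 | fire T2 | [2 5 3]
3 | fire T1 | [4 4 3]
4 | fire T1 | [6 3 3]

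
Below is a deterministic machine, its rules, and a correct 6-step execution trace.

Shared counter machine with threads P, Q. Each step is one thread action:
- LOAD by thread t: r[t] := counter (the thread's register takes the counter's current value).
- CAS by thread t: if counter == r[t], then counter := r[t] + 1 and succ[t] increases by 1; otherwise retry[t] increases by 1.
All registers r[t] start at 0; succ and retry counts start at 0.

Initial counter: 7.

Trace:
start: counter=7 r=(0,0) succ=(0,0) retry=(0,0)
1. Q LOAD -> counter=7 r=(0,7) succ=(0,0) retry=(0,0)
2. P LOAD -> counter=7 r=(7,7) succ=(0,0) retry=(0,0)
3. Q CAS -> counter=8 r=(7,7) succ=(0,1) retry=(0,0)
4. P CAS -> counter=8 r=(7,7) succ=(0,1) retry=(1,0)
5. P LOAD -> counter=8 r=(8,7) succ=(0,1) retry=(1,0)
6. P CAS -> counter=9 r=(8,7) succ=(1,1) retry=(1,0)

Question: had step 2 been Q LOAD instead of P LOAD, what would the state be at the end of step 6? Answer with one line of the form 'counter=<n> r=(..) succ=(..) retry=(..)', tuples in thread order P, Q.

counter=9 r=(8,7) succ=(1,1) retry=(1,0)

(re-executing from step 2 with the substitution; state before step 2: counter=7 r=(0,7) succ=(0,0) retry=(0,0))
2. Q LOAD -> counter=7 r=(0,7) succ=(0,0) retry=(0,0)
3. Q CAS -> counter=8 r=(0,7) succ=(0,1) retry=(0,0)
4. P CAS -> counter=8 r=(0,7) succ=(0,1) retry=(1,0)
5. P LOAD -> counter=8 r=(8,7) succ=(0,1) retry=(1,0)
6. P CAS -> counter=9 r=(8,7) succ=(1,1) retry=(1,0)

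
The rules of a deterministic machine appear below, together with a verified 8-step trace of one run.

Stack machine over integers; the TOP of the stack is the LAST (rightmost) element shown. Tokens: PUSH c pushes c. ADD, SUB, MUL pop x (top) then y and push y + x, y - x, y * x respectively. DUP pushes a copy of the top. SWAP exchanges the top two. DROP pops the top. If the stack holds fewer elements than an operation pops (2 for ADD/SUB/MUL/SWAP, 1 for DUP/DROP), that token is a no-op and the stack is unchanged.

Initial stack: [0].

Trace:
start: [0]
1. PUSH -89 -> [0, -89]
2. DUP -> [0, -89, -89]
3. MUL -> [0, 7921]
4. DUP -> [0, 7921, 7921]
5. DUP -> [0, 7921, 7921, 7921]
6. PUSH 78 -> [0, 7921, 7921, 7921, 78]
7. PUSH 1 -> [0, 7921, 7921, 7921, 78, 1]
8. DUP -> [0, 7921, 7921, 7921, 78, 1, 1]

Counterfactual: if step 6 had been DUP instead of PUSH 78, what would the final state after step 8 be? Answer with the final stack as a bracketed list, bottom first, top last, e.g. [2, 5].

(re-executing from step 6 with the substitution; state before step 6: [0, 7921, 7921, 7921])
6. DUP -> [0, 7921, 7921, 7921, 7921]
7. PUSH 1 -> [0, 7921, 7921, 7921, 7921, 1]
8. DUP -> [0, 7921, 7921, 7921, 7921, 1, 1]

[0, 7921, 7921, 7921, 7921, 1, 1]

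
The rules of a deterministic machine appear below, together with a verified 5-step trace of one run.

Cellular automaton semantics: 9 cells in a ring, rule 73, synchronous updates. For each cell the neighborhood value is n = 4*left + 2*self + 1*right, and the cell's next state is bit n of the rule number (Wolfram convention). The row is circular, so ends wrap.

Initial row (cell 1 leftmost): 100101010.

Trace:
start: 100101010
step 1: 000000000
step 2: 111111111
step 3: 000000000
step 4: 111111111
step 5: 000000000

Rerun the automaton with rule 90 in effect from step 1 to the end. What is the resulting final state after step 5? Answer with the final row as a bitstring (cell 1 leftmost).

000001010

(re-executing steps 1..5 under rule 90; state before step 1: 100101010)
step 1: 011000000
step 2: 111100000
step 3: 100110001
step 4: 111111011
step 5: 000001010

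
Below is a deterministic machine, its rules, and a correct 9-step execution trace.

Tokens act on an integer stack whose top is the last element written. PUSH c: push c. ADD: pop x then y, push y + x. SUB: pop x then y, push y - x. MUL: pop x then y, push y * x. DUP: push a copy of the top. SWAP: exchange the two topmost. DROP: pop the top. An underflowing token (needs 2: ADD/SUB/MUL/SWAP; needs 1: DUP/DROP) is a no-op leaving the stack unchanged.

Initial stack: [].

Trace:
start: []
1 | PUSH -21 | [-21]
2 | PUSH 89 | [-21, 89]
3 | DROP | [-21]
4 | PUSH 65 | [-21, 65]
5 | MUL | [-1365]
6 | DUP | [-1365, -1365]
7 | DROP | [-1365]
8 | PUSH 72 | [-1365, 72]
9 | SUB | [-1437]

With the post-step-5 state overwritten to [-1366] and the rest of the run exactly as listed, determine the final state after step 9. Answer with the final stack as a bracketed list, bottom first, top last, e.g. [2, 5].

[-1438]

state after step 5 := [-1366]
6 | DUP | [-1366, -1366]
7 | DROP | [-1366]
8 | PUSH 72 | [-1366, 72]
9 | SUB | [-1438]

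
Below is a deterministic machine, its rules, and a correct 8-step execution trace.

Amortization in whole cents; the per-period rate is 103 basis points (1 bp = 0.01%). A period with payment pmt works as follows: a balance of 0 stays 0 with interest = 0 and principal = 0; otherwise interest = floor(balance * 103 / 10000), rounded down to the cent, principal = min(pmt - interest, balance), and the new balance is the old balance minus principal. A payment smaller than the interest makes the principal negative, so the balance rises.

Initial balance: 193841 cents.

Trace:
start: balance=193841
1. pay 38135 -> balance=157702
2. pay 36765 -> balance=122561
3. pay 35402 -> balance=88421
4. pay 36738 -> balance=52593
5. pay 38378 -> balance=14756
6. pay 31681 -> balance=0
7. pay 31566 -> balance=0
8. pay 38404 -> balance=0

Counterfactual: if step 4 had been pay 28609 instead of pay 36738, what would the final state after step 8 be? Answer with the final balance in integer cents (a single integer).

0

(re-executing from step 4 with the substitution; state before step 4: balance=88421)
4. pay 28609 -> balance=60722
5. pay 38378 -> balance=22969
6. pay 31681 -> balance=0
7. pay 31566 -> balance=0
8. pay 38404 -> balance=0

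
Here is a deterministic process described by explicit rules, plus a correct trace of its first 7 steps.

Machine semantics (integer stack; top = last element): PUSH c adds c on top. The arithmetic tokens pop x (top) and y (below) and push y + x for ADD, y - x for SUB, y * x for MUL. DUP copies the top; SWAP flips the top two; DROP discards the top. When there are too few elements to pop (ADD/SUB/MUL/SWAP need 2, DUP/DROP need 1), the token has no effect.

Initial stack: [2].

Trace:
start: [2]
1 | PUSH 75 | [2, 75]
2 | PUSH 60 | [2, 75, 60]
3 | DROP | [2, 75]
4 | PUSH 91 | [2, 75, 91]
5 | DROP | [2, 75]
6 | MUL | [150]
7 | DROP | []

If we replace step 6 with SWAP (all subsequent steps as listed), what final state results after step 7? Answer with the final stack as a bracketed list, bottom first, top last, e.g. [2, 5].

(re-executing from step 6 with the substitution; state before step 6: [2, 75])
6 | SWAP | [75, 2]
7 | DROP | [75]

[75]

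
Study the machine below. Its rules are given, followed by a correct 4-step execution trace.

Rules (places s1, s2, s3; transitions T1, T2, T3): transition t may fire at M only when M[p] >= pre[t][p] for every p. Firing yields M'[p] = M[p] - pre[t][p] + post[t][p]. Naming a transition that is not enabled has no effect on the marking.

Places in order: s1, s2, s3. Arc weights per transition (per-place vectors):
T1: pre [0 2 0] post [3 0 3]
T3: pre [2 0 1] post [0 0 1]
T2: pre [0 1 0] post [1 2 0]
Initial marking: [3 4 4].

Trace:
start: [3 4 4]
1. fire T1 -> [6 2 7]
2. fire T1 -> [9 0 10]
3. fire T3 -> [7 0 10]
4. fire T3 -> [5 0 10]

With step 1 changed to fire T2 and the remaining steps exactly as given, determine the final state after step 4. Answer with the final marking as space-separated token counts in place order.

3 3 7

(re-executing from step 1 with the substitution; state before step 1: [3 4 4])
1. fire T2 -> [4 5 4]
2. fire T1 -> [7 3 7]
3. fire T3 -> [5 3 7]
4. fire T3 -> [3 3 7]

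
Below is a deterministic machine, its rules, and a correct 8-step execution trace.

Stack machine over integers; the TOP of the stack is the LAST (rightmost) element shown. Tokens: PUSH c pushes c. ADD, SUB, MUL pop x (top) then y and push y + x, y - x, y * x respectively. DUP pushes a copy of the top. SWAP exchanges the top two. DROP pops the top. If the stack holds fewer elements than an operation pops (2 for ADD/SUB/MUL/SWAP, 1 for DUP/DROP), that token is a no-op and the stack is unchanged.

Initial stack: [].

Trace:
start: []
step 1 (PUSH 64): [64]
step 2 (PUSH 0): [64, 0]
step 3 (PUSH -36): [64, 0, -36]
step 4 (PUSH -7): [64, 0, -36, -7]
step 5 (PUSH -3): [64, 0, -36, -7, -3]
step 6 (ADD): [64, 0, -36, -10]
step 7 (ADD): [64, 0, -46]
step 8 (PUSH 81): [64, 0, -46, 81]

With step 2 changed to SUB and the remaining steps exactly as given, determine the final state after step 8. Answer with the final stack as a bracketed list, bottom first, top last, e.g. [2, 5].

[64, -46, 81]

(re-executing from step 2 with the substitution; state before step 2: [64])
step 2 (SUB): [64]
step 3 (PUSH -36): [64, -36]
step 4 (PUSH -7): [64, -36, -7]
step 5 (PUSH -3): [64, -36, -7, -3]
step 6 (ADD): [64, -36, -10]
step 7 (ADD): [64, -46]
step 8 (PUSH 81): [64, -46, 81]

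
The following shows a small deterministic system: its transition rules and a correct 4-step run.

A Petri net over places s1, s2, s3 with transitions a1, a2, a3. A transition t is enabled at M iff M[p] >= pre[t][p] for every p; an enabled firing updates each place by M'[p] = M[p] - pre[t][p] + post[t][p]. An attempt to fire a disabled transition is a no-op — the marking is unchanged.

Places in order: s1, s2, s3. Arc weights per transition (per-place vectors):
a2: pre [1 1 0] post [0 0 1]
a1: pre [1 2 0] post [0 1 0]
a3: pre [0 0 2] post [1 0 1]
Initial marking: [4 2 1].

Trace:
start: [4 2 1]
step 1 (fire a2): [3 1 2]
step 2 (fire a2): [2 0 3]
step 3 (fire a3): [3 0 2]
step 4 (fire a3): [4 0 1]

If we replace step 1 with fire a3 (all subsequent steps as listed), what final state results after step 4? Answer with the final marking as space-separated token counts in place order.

(re-executing from step 1 with the substitution; state before step 1: [4 2 1])
step 1 (fire a3): [4 2 1]
step 2 (fire a2): [3 1 2]
step 3 (fire a3): [4 1 1]
step 4 (fire a3): [4 1 1]

4 1 1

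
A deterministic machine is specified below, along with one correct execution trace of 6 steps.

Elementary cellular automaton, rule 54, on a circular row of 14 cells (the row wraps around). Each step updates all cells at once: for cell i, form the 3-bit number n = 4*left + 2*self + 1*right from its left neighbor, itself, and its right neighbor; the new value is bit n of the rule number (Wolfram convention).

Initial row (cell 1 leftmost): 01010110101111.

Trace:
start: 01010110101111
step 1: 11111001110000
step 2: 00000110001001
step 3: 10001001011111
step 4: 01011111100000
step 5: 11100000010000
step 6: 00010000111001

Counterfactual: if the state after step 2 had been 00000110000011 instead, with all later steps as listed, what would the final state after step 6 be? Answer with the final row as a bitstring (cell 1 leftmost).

01110000111000

state after step 2 := 00000110000011
step 3: 10001001000100
step 4: 11011111101111
step 5: 00100000010000
step 6: 01110000111000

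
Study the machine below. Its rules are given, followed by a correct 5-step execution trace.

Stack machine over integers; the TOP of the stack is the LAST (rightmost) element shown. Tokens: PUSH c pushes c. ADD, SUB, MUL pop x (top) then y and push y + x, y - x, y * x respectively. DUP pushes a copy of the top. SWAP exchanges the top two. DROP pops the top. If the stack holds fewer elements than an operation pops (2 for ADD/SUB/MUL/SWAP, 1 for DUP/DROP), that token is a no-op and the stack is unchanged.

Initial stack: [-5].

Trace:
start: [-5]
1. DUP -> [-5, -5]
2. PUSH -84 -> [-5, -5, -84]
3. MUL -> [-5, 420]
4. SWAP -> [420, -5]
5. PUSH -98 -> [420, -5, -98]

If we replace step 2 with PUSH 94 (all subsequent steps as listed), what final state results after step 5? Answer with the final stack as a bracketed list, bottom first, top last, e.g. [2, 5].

(re-executing from step 2 with the substitution; state before step 2: [-5, -5])
2. PUSH 94 -> [-5, -5, 94]
3. MUL -> [-5, -470]
4. SWAP -> [-470, -5]
5. PUSH -98 -> [-470, -5, -98]

[-470, -5, -98]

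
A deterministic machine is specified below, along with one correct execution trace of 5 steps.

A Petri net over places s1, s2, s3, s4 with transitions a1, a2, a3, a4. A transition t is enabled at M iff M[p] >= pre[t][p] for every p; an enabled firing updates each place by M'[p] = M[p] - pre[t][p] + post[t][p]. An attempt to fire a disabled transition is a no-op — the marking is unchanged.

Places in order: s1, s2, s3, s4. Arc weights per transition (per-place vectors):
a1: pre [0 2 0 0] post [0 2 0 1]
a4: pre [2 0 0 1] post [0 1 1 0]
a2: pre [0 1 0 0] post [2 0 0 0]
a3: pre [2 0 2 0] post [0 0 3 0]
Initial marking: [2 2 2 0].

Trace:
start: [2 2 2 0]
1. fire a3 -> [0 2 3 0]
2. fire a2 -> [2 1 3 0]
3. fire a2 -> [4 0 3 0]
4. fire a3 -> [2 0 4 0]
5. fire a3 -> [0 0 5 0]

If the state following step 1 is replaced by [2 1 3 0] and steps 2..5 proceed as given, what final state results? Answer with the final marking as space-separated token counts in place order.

0 0 5 0

state after step 1 := [2 1 3 0]
2. fire a2 -> [4 0 3 0]
3. fire a2 -> [4 0 3 0]
4. fire a3 -> [2 0 4 0]
5. fire a3 -> [0 0 5 0]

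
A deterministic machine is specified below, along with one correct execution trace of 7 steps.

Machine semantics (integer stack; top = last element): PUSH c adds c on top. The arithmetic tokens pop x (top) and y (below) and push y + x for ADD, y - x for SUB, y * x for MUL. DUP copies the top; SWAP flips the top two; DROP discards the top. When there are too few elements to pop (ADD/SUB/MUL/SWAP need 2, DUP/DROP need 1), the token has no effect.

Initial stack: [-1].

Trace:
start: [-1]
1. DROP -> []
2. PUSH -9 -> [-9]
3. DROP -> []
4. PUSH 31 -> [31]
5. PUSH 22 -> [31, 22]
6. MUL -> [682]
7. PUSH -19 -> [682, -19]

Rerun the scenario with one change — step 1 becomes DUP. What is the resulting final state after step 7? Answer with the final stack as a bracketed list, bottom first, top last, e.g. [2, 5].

(re-executing from step 1 with the substitution; state before step 1: [-1])
1. DUP -> [-1, -1]
2. PUSH -9 -> [-1, -1, -9]
3. DROP -> [-1, -1]
4. PUSH 31 -> [-1, -1, 31]
5. PUSH 22 -> [-1, -1, 31, 22]
6. MUL -> [-1, -1, 682]
7. PUSH -19 -> [-1, -1, 682, -19]

[-1, -1, 682, -19]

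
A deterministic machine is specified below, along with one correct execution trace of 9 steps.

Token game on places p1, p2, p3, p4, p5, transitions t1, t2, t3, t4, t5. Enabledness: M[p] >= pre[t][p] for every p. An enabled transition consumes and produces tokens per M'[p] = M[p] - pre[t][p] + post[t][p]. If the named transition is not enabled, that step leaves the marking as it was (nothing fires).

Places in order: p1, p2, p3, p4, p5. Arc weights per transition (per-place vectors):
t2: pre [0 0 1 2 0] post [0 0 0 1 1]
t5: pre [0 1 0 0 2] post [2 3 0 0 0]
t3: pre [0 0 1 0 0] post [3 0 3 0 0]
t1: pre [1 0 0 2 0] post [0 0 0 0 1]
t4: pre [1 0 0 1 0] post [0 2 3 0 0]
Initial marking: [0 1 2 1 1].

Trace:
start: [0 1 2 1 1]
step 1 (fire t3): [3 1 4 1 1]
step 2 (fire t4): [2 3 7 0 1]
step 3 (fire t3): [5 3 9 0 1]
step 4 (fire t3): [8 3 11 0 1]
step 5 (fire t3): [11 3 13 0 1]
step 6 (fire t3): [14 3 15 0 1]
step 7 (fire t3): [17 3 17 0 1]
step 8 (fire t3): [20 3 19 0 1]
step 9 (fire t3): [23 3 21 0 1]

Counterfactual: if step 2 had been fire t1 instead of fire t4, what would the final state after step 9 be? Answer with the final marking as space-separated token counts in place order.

(re-executing from step 2 with the substitution; state before step 2: [3 1 4 1 1])
step 2 (fire t1): [3 1 4 1 1]
step 3 (fire t3): [6 1 6 1 1]
step 4 (fire t3): [9 1 8 1 1]
step 5 (fire t3): [12 1 10 1 1]
step 6 (fire t3): [15 1 12 1 1]
step 7 (fire t3): [18 1 14 1 1]
step 8 (fire t3): [21 1 16 1 1]
step 9 (fire t3): [24 1 18 1 1]

24 1 18 1 1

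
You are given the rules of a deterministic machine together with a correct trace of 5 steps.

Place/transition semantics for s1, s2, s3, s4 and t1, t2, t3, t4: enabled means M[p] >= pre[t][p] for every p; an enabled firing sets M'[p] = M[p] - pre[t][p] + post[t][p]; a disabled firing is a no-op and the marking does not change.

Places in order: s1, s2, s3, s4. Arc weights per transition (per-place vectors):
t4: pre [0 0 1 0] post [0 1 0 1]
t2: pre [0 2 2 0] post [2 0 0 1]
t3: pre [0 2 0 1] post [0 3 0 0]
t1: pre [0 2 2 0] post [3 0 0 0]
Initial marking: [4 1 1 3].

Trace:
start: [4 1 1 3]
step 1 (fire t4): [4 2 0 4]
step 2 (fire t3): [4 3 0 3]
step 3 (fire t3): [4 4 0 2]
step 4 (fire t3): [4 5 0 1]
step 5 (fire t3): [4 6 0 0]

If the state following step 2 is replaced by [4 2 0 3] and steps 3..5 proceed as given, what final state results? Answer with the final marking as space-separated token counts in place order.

4 5 0 0

state after step 2 := [4 2 0 3]
step 3 (fire t3): [4 3 0 2]
step 4 (fire t3): [4 4 0 1]
step 5 (fire t3): [4 5 0 0]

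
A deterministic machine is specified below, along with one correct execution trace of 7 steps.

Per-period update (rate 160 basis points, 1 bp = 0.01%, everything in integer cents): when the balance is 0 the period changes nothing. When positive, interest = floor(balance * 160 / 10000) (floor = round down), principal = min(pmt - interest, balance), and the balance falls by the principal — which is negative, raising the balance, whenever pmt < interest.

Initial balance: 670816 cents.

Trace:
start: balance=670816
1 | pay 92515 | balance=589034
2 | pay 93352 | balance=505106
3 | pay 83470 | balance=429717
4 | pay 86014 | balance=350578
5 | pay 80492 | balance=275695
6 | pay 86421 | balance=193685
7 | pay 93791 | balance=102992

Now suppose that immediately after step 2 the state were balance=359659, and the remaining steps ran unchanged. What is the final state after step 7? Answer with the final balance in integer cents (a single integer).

state after step 2 := balance=359659
3 | pay 83470 | balance=281943
4 | pay 86014 | balance=200440
5 | pay 80492 | balance=123155
6 | pay 86421 | balance=38704
7 | pay 93791 | balance=0

0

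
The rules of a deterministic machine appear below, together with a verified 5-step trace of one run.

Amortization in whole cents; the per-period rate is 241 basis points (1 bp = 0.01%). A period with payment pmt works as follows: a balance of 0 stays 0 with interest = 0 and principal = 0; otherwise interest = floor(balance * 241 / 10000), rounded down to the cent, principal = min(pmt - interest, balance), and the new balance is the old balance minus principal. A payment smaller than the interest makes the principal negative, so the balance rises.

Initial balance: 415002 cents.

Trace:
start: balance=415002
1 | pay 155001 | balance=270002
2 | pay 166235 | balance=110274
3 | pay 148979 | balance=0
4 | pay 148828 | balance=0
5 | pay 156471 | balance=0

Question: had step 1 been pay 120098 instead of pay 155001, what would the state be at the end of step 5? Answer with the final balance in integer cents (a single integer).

(re-executing from step 1 with the substitution; state before step 1: balance=415002)
1 | pay 120098 | balance=304905
2 | pay 166235 | balance=146018
3 | pay 148979 | balance=558
4 | pay 148828 | balance=0
5 | pay 156471 | balance=0

0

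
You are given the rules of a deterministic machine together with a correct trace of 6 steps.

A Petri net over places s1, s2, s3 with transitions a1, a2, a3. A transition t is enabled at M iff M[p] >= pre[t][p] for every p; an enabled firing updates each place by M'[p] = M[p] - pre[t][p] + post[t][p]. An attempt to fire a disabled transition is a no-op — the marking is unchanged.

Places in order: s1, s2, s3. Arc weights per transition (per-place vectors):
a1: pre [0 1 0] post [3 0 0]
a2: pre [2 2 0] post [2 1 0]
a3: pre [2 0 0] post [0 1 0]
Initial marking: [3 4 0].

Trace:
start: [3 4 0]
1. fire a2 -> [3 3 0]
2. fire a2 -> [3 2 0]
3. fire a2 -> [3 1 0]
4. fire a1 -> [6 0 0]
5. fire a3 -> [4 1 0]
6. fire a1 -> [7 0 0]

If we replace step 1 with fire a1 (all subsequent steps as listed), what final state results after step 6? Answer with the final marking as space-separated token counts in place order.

(re-executing from step 1 with the substitution; state before step 1: [3 4 0])
1. fire a1 -> [6 3 0]
2. fire a2 -> [6 2 0]
3. fire a2 -> [6 1 0]
4. fire a1 -> [9 0 0]
5. fire a3 -> [7 1 0]
6. fire a1 -> [10 0 0]

10 0 0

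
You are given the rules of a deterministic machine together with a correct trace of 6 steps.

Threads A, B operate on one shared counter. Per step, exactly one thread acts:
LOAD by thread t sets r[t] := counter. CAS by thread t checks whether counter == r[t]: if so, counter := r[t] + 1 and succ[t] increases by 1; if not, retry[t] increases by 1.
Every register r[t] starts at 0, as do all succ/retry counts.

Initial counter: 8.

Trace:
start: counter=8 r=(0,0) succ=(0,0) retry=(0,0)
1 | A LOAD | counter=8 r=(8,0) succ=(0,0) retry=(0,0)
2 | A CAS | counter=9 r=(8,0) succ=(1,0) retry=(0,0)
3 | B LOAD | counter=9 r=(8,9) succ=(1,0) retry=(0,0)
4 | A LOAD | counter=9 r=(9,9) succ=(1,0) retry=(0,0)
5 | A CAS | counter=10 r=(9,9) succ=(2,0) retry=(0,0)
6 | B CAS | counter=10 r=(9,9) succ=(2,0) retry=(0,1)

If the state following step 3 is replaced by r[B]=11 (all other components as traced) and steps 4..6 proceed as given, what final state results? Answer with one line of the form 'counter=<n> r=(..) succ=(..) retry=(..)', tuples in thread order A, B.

counter=10 r=(9,11) succ=(2,0) retry=(0,1)

state after step 3 := counter=9 r=(8,11) succ=(1,0) retry=(0,0)
4 | A LOAD | counter=9 r=(9,11) succ=(1,0) retry=(0,0)
5 | A CAS | counter=10 r=(9,11) succ=(2,0) retry=(0,0)
6 | B CAS | counter=10 r=(9,11) succ=(2,0) retry=(0,1)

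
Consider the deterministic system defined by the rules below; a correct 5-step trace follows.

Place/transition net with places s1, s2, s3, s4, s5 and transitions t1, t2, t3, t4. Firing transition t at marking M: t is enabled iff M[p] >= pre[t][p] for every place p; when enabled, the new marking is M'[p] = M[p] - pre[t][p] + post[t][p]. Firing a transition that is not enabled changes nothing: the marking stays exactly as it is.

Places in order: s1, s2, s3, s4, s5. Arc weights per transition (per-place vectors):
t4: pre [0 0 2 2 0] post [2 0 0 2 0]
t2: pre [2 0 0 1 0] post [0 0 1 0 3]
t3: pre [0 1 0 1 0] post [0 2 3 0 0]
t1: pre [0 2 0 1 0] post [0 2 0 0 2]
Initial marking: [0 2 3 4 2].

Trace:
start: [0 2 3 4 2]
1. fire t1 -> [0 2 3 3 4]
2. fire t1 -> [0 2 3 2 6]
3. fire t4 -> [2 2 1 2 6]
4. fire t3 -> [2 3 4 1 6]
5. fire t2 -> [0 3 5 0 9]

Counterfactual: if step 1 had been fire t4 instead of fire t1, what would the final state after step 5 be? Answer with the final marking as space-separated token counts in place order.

(re-executing from step 1 with the substitution; state before step 1: [0 2 3 4 2])
1. fire t4 -> [2 2 1 4 2]
2. fire t1 -> [2 2 1 3 4]
3. fire t4 -> [2 2 1 3 4]
4. fire t3 -> [2 3 4 2 4]
5. fire t2 -> [0 3 5 1 7]

0 3 5 1 7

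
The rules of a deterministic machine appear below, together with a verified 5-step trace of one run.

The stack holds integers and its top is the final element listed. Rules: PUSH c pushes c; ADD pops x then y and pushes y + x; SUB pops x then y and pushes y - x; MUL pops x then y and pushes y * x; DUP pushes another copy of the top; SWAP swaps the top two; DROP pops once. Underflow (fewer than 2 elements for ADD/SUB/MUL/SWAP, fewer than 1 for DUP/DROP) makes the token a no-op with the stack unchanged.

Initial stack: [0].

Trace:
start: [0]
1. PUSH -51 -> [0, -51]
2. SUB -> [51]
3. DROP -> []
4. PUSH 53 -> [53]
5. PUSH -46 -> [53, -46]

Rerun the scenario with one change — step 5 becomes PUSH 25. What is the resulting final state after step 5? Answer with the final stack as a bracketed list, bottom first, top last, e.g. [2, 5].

(re-executing from step 5 with the substitution; state before step 5: [53])
5. PUSH 25 -> [53, 25]

[53, 25]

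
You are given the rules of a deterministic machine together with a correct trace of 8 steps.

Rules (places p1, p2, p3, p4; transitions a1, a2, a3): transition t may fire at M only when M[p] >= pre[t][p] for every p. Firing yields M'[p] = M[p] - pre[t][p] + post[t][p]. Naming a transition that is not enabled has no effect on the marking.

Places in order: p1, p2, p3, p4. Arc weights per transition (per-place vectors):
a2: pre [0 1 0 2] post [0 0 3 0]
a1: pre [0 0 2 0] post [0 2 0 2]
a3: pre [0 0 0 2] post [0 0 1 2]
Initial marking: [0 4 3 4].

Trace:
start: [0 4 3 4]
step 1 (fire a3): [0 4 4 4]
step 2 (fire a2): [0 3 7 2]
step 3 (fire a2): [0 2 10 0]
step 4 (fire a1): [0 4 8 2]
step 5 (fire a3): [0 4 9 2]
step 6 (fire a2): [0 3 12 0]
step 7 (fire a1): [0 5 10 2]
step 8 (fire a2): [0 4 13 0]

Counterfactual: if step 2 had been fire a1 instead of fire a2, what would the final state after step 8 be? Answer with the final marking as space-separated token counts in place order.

0 7 8 4

(re-executing from step 2 with the substitution; state before step 2: [0 4 4 4])
step 2 (fire a1): [0 6 2 6]
step 3 (fire a2): [0 5 5 4]
step 4 (fire a1): [0 7 3 6]
step 5 (fire a3): [0 7 4 6]
step 6 (fire a2): [0 6 7 4]
step 7 (fire a1): [0 8 5 6]
step 8 (fire a2): [0 7 8 4]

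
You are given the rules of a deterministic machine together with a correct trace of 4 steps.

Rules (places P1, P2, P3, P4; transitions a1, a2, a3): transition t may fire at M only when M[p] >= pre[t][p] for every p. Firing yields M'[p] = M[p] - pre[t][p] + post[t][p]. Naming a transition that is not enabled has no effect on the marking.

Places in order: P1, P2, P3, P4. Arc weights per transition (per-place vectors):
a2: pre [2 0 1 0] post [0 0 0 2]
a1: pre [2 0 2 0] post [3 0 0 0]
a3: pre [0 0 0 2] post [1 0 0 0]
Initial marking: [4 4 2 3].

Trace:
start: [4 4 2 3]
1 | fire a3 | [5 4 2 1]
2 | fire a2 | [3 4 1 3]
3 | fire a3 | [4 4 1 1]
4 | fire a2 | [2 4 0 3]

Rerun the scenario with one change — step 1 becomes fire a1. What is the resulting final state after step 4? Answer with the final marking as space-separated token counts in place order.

6 4 0 1

(re-executing from step 1 with the substitution; state before step 1: [4 4 2 3])
1 | fire a1 | [5 4 0 3]
2 | fire a2 | [5 4 0 3]
3 | fire a3 | [6 4 0 1]
4 | fire a2 | [6 4 0 1]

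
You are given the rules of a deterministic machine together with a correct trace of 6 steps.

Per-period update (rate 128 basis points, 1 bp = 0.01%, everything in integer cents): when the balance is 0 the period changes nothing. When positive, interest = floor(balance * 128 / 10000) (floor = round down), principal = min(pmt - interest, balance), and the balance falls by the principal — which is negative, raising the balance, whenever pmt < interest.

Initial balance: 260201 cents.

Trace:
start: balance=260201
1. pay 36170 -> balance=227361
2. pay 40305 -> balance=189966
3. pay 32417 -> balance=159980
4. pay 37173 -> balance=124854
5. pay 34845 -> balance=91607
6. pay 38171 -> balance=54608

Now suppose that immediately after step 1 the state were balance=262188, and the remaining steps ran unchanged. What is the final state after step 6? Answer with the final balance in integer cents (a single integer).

state after step 1 := balance=262188
2. pay 40305 -> balance=225239
3. pay 32417 -> balance=195705
4. pay 37173 -> balance=161037
5. pay 34845 -> balance=128253
6. pay 38171 -> balance=91723

91723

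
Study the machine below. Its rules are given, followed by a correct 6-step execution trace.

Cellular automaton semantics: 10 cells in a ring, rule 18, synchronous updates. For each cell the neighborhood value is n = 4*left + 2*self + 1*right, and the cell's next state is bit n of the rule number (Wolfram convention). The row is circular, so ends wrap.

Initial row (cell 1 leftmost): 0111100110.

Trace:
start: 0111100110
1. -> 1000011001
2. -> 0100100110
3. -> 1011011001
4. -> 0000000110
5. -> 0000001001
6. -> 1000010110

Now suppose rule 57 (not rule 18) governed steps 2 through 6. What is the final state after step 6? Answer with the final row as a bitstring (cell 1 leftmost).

(re-executing steps 2..6 under rule 57; state before step 2: 1000011001)
2. -> 0111010101
3. -> 1100101010
4. -> 1010010101
5. -> 0101001011
6. -> 1010100110

1010100110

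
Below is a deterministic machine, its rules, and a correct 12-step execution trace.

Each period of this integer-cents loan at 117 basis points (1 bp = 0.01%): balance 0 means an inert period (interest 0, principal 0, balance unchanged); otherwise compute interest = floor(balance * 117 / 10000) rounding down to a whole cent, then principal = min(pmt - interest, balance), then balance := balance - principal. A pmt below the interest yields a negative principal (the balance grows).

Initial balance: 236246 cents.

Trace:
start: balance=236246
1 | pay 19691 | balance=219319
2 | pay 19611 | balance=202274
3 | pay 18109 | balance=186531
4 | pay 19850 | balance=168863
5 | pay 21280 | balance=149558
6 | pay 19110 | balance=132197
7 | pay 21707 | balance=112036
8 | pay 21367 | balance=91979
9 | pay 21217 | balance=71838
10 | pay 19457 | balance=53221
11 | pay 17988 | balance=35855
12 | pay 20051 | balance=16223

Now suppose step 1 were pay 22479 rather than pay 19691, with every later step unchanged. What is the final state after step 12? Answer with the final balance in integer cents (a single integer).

(re-executing from step 1 with the substitution; state before step 1: balance=236246)
1 | pay 22479 | balance=216531
2 | pay 19611 | balance=199453
3 | pay 18109 | balance=183677
4 | pay 19850 | balance=165976
5 | pay 21280 | balance=146637
6 | pay 19110 | balance=129242
7 | pay 21707 | balance=109047
8 | pay 21367 | balance=88955
9 | pay 21217 | balance=68778
10 | pay 19457 | balance=50125
11 | pay 17988 | balance=32723
12 | pay 20051 | balance=13054

13054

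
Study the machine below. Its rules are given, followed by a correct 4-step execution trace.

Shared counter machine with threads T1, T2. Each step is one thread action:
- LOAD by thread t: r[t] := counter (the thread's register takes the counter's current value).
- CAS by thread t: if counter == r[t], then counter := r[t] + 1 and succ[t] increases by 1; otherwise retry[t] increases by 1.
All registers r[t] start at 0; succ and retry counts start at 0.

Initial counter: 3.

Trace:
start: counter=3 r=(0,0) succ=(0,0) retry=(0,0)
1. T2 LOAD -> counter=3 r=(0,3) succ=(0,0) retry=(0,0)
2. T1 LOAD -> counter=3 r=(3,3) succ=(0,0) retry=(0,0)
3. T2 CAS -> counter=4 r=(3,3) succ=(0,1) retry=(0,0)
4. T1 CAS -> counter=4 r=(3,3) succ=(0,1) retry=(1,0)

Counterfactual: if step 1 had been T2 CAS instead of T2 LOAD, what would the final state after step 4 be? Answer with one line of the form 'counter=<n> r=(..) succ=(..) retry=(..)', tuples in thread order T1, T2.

(re-executing from step 1 with the substitution; state before step 1: counter=3 r=(0,0) succ=(0,0) retry=(0,0))
1. T2 CAS -> counter=3 r=(0,0) succ=(0,0) retry=(0,1)
2. T1 LOAD -> counter=3 r=(3,0) succ=(0,0) retry=(0,1)
3. T2 CAS -> counter=3 r=(3,0) succ=(0,0) retry=(0,2)
4. T1 CAS -> counter=4 r=(3,0) succ=(1,0) retry=(0,2)

counter=4 r=(3,0) succ=(1,0) retry=(0,2)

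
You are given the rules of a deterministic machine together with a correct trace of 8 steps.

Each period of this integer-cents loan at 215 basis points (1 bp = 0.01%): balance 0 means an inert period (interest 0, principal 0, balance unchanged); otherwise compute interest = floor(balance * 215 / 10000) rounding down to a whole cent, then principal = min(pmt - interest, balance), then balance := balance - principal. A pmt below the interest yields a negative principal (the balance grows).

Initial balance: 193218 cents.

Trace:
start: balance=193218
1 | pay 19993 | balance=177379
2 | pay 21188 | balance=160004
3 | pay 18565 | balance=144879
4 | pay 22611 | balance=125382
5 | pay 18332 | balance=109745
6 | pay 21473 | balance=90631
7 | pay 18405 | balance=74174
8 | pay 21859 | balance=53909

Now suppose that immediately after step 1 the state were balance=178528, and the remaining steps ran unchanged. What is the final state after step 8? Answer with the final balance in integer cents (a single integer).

state after step 1 := balance=178528
2 | pay 21188 | balance=161178
3 | pay 18565 | balance=146078
4 | pay 22611 | balance=126607
5 | pay 18332 | balance=110997
6 | pay 21473 | balance=91910
7 | pay 18405 | balance=75481
8 | pay 21859 | balance=55244

55244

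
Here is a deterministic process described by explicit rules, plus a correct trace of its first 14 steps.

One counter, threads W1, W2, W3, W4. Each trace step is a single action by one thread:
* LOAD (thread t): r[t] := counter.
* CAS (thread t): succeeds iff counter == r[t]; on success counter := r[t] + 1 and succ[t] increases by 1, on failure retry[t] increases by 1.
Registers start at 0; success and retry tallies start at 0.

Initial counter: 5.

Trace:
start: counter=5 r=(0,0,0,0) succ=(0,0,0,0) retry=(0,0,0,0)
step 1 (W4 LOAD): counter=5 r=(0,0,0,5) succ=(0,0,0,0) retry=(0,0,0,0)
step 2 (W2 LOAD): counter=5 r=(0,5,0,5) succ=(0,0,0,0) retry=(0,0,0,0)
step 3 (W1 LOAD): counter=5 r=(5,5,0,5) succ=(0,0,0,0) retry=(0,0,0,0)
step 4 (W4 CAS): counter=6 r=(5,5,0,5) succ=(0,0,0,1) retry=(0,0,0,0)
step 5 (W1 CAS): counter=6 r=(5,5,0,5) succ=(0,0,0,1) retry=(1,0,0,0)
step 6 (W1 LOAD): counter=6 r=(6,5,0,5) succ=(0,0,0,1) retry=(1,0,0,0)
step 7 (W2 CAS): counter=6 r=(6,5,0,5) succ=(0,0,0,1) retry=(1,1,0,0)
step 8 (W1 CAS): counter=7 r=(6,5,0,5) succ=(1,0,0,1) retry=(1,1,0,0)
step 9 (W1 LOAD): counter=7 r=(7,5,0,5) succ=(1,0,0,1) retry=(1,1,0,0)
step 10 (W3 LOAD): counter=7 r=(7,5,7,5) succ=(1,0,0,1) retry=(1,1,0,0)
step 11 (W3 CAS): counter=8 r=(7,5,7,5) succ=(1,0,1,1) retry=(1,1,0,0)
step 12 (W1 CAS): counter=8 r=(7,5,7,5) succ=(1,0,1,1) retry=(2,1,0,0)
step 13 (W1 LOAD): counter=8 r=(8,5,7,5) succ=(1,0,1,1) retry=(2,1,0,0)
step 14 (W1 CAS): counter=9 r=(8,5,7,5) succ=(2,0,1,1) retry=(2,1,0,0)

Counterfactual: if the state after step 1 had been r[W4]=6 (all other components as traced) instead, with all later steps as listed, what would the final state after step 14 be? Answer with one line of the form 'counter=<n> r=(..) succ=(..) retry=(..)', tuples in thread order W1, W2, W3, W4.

counter=9 r=(8,5,7,6) succ=(3,0,1,0) retry=(1,1,0,1)

state after step 1 := counter=5 r=(0,0,0,6) succ=(0,0,0,0) retry=(0,0,0,0)
step 2 (W2 LOAD): counter=5 r=(0,5,0,6) succ=(0,0,0,0) retry=(0,0,0,0)
step 3 (W1 LOAD): counter=5 r=(5,5,0,6) succ=(0,0,0,0) retry=(0,0,0,0)
step 4 (W4 CAS): counter=5 r=(5,5,0,6) succ=(0,0,0,0) retry=(0,0,0,1)
step 5 (W1 CAS): counter=6 r=(5,5,0,6) succ=(1,0,0,0) retry=(0,0,0,1)
step 6 (W1 LOAD): counter=6 r=(6,5,0,6) succ=(1,0,0,0) retry=(0,0,0,1)
step 7 (W2 CAS): counter=6 r=(6,5,0,6) succ=(1,0,0,0) retry=(0,1,0,1)
step 8 (W1 CAS): counter=7 r=(6,5,0,6) succ=(2,0,0,0) retry=(0,1,0,1)
step 9 (W1 LOAD): counter=7 r=(7,5,0,6) succ=(2,0,0,0) retry=(0,1,0,1)
step 10 (W3 LOAD): counter=7 r=(7,5,7,6) succ=(2,0,0,0) retry=(0,1,0,1)
step 11 (W3 CAS): counter=8 r=(7,5,7,6) succ=(2,0,1,0) retry=(0,1,0,1)
step 12 (W1 CAS): counter=8 r=(7,5,7,6) succ=(2,0,1,0) retry=(1,1,0,1)
step 13 (W1 LOAD): counter=8 r=(8,5,7,6) succ=(2,0,1,0) retry=(1,1,0,1)
step 14 (W1 CAS): counter=9 r=(8,5,7,6) succ=(3,0,1,0) retry=(1,1,0,1)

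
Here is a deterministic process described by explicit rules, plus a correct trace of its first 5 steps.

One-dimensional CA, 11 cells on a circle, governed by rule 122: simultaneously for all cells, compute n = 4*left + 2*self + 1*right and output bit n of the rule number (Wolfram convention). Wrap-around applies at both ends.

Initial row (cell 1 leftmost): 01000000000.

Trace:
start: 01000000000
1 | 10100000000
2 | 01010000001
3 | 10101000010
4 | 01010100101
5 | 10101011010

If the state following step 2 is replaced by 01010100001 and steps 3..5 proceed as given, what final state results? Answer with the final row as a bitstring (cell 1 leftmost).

state after step 2 := 01010100001
3 | 10101010010
4 | 01010101101
5 | 10101011110

10101011110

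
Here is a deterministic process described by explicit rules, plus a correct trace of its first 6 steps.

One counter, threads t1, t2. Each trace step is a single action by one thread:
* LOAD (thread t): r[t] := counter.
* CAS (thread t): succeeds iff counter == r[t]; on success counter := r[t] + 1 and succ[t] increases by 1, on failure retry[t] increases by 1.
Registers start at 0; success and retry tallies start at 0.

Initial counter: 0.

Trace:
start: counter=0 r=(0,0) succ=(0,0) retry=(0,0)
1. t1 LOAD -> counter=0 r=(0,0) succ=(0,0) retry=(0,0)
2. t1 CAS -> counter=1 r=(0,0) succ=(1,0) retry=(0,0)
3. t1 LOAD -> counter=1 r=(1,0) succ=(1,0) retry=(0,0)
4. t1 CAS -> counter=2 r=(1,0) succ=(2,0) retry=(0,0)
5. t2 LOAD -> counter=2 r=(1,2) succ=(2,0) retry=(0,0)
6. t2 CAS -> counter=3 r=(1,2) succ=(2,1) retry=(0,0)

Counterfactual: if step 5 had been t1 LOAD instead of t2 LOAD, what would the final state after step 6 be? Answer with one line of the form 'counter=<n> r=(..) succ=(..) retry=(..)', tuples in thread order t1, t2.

(re-executing from step 5 with the substitution; state before step 5: counter=2 r=(1,0) succ=(2,0) retry=(0,0))
5. t1 LOAD -> counter=2 r=(2,0) succ=(2,0) retry=(0,0)
6. t2 CAS -> counter=2 r=(2,0) succ=(2,0) retry=(0,1)

counter=2 r=(2,0) succ=(2,0) retry=(0,1)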